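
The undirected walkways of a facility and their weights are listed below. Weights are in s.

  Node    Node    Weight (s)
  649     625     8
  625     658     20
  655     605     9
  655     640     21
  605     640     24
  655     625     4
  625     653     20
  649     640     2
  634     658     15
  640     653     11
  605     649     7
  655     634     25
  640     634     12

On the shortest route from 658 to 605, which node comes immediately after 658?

625

Enumerating some paths:
658–625–649–605: 20+8+7 = 35
658–625–655–605: 20+4+9 = 33
Cheapest is 658–625–655–605 at 33 s.
So from 658 the first move is to 625.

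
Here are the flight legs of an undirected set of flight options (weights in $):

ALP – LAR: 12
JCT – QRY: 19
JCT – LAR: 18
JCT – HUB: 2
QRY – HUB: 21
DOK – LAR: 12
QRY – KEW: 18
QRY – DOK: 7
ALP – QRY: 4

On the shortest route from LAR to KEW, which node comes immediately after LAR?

Compare a few routes:
LAR–JCT–QRY–KEW: 18+19+18 = 55
LAR–ALP–QRY–KEW: 12+4+18 = 34
LAR–DOK–QRY–KEW: 12+7+18 = 37
Cheapest is LAR–ALP–QRY–KEW at $34.
So from LAR the first move is to ALP.

ALP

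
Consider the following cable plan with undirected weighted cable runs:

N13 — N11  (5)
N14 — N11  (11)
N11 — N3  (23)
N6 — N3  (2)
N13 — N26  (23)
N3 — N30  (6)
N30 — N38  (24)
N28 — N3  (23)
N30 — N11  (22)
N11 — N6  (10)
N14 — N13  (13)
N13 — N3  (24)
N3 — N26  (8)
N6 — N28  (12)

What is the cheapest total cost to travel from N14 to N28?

33

Compare a few routes:
N14–N13–N11–N6–N28: 13+5+10+12 = 40
N14–N11–N6–N3–N28: 11+10+2+23 = 46
N14–N11–N3–N6–N28: 11+23+2+12 = 48
N14–N11–N6–N28: 11+10+12 = 33
Cheapest is N14–N11–N6–N28 at 33.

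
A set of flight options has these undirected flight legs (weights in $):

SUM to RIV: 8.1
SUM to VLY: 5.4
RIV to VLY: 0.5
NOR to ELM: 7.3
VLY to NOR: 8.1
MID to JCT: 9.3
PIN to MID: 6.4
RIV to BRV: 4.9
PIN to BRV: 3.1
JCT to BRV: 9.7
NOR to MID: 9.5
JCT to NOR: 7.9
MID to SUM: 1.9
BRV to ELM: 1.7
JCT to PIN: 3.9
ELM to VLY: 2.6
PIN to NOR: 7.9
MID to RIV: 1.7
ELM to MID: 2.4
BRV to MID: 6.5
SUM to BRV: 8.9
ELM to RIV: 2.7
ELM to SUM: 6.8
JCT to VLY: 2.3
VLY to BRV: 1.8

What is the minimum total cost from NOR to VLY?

Enumerating some paths:
NOR–VLY: 8.1 = 8.1
NOR–ELM–VLY: 7.3+2.6 = 9.9
The minimum is $8.1 via NOR–VLY.

$8.1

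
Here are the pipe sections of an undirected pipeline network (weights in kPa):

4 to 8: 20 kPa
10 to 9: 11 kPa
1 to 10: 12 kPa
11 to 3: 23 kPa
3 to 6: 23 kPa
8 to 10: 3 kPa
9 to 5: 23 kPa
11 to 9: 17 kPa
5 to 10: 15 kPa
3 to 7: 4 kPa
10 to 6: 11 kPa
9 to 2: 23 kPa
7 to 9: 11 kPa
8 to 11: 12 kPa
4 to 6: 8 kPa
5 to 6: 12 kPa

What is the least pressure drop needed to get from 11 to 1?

Compare a few routes:
11 → 8 → 10 → 1: 12+3+12 = 27
11 → 3 → 7 → 9 → 10 → 1: 23+4+11+11+12 = 61
11 → 9 → 10 → 1: 17+11+12 = 40
The minimum is 27 kPa via 11 → 8 → 10 → 1.

27 kPa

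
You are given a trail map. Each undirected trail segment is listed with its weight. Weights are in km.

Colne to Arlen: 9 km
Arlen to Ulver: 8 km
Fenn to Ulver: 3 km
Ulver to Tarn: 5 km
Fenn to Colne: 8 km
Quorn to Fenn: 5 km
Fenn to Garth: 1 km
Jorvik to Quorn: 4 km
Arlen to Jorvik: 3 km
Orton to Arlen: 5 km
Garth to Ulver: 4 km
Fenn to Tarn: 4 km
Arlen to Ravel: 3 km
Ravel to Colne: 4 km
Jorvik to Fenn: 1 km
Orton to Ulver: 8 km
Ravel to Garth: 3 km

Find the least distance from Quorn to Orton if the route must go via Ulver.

Best Quorn to Ulver: Quorn → Fenn → Ulver costing 8
Best Ulver to Orton: Ulver → Orton costing 8
Total via Ulver: 8 + 8 = 16 km.

16 km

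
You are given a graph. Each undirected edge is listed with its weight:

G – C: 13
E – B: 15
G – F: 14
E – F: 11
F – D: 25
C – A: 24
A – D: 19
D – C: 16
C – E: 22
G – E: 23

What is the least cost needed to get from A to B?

61

Shortest distances from A:
A: 0
D: 19  (via A)
C: 24  (via A)
G: 37  (via C)
F: 44  (via D)
E: 46  (via C)
B: 61  (via E)
Shortest route: A → C → E → B = 61.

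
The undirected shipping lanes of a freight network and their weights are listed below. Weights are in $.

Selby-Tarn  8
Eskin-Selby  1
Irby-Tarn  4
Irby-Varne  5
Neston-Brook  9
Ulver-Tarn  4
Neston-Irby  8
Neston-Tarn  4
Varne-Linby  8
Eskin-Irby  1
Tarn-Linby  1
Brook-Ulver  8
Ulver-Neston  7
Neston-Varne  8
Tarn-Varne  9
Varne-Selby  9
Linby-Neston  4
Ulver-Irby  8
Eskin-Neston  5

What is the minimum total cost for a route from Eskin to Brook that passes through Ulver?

Best Eskin to Ulver: Eskin–Irby–Ulver costing 9
Best Ulver to Brook: Ulver–Brook costing 8
Total via Ulver: 9 + 8 = $17.

$17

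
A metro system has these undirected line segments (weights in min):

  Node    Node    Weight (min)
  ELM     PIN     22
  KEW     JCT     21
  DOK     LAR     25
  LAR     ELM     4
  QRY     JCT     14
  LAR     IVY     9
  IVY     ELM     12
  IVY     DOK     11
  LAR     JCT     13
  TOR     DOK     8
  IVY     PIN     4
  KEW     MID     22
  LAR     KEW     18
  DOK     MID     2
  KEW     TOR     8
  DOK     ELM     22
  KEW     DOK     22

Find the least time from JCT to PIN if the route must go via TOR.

52 min

Shortest JCT→TOR: JCT–KEW–TOR = 29
Shortest TOR→PIN: TOR–DOK–IVY–PIN = 23
Total via TOR: 29 + 23 = 52 min.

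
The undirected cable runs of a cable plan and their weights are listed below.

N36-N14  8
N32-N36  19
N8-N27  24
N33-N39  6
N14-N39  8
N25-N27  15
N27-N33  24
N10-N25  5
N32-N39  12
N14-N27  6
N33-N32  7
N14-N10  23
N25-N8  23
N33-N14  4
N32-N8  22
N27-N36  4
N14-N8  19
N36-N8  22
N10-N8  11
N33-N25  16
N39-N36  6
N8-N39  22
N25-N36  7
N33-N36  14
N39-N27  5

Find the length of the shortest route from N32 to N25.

23

Compare a few routes:
N32 - N39 - N36 - N25: 12+6+7 = 25
N32 - N33 - N14 - N36 - N25: 7+4+8+7 = 26
N32 - N33 - N25: 7+16 = 23
N32 - N33 - N39 - N36 - N25: 7+6+6+7 = 26
The minimum is 23 via N32 - N33 - N25.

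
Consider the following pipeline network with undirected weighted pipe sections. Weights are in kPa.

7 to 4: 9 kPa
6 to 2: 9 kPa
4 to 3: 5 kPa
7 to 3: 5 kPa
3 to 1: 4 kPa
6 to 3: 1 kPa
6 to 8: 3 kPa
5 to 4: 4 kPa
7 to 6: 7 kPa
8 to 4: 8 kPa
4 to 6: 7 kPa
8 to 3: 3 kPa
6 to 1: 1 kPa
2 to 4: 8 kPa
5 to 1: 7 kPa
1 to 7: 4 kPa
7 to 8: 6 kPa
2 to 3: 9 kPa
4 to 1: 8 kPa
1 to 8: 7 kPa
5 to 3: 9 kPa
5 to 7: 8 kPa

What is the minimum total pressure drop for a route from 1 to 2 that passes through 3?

Shortest 1→3: 1 → 6 → 3 = 2
Shortest 3→2: 3 → 2 = 9
Total via 3: 2 + 9 = 11 kPa.

11 kPa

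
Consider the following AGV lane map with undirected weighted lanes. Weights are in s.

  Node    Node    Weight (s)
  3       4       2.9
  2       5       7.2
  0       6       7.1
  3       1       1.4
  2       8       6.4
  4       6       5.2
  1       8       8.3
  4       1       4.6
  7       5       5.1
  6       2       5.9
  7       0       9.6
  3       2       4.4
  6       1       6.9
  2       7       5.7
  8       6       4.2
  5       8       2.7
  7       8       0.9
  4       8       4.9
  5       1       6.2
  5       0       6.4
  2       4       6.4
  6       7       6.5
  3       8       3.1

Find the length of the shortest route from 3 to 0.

Settle nodes by increasing distance from 3:
3: 0
1: 1.4  (via 3)
4: 2.9  (via 3)
8: 3.1  (via 3)
7: 4  (via 8)
2: 4.4  (via 3)
5: 5.8  (via 8)
6: 7.3  (via 8)
0: 12.2  (via 5)
Shortest route: 3–8–5–0 = 12.2 s.

12.2 s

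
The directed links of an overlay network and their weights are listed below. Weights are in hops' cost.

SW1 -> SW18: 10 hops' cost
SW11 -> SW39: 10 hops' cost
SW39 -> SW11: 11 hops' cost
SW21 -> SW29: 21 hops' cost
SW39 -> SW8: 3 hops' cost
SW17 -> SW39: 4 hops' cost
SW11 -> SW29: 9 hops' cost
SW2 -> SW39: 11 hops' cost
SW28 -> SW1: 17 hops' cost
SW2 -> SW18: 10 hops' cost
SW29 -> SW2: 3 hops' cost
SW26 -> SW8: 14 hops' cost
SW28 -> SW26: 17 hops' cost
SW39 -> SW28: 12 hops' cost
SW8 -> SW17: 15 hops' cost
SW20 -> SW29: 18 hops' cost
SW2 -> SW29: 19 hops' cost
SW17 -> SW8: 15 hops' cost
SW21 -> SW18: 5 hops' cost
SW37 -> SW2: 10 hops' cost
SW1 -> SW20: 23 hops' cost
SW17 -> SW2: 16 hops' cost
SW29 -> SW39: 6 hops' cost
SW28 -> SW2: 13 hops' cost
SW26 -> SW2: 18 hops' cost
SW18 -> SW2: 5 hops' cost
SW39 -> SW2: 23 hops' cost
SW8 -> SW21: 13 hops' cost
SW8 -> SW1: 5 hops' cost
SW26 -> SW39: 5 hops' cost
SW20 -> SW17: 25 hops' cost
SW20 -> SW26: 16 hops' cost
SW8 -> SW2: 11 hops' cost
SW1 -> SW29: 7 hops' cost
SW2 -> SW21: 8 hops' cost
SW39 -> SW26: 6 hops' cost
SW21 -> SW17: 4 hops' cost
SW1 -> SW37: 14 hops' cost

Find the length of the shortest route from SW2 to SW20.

Running Dijkstra from SW2:
SW2: 0
SW21: 8  (via SW2)
SW18: 10  (via SW2)
SW39: 11  (via SW2)
SW17: 12  (via SW21)
SW8: 14  (via SW39)
SW26: 17  (via SW39)
SW29: 19  (via SW2)
SW1: 19  (via SW8)
SW11: 22  (via SW39)
SW28: 23  (via SW39)
SW37: 33  (via SW1)
SW20: 42  (via SW1)
Shortest route: SW2 → SW39 → SW8 → SW1 → SW20 = 42 hops' cost.

42 hops' cost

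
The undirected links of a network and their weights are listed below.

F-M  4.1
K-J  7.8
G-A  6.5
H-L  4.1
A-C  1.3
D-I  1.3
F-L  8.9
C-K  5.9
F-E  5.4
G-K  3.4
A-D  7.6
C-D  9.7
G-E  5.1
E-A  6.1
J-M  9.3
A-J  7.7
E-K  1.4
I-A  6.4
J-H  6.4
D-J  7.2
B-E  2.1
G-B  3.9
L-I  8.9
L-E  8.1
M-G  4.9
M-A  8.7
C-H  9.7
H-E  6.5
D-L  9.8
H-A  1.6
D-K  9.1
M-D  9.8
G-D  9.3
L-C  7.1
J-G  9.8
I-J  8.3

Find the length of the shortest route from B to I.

Candidate routes:
B - E - K - D - I: 2.1+1.4+9.1+1.3 = 13.9
B - E - A - I: 2.1+6.1+6.4 = 14.6
B - G - D - I: 3.9+9.3+1.3 = 14.5
B - E - H - A - I: 2.1+6.5+1.6+6.4 = 16.6
Cheapest is B - E - K - D - I at 13.9.

13.9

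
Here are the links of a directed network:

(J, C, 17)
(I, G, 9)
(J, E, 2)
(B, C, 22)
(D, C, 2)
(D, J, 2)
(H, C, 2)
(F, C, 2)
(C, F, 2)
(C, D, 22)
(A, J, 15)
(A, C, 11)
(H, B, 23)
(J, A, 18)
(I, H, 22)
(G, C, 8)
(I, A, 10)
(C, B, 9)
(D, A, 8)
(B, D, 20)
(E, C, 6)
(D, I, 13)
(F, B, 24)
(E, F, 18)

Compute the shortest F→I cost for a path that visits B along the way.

44

Shortest F→B: F → C → B = 11
Best B to I: B → D → I costing 33
Total via B: 11 + 33 = 44.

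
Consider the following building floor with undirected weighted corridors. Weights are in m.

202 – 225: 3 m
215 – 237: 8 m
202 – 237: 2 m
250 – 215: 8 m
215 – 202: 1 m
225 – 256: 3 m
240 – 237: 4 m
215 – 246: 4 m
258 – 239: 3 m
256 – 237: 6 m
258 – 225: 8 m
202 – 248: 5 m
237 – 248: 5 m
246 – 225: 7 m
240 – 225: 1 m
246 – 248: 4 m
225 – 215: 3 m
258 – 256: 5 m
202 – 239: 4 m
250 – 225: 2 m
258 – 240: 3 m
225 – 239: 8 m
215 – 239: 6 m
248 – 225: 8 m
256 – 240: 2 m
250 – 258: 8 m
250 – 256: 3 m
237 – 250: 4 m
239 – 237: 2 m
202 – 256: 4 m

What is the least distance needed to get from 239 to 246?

9 m

Settle nodes by increasing distance from 239:
239: 0
237: 2  (via 239)
258: 3  (via 239)
202: 4  (via 239)
215: 5  (via 202)
240: 6  (via 237)
250: 6  (via 237)
248: 7  (via 237)
225: 7  (via 202)
256: 8  (via 237)
246: 9  (via 215)
Shortest route: 239–202–215–246 = 9 m.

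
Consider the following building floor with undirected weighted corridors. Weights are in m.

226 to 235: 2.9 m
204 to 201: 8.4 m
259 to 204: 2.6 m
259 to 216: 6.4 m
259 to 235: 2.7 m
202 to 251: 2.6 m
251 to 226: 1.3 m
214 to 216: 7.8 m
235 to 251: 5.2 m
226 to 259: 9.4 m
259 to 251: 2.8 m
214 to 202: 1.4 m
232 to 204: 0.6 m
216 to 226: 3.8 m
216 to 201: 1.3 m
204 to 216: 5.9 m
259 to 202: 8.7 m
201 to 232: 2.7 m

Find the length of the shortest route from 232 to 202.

Compare a few routes:
232 → 201 → 216 → 226 → 251 → 202: 2.7+1.3+3.8+1.3+2.6 = 11.7
232 → 204 → 259 → 251 → 202: 0.6+2.6+2.8+2.6 = 8.6
232 → 204 → 259 → 235 → 226 → 251 → 202: 0.6+2.6+2.7+2.9+1.3+2.6 = 12.7
232 → 204 → 259 → 202: 0.6+2.6+8.7 = 11.9
Cheapest is 232 → 204 → 259 → 251 → 202 at 8.6 m.

8.6 m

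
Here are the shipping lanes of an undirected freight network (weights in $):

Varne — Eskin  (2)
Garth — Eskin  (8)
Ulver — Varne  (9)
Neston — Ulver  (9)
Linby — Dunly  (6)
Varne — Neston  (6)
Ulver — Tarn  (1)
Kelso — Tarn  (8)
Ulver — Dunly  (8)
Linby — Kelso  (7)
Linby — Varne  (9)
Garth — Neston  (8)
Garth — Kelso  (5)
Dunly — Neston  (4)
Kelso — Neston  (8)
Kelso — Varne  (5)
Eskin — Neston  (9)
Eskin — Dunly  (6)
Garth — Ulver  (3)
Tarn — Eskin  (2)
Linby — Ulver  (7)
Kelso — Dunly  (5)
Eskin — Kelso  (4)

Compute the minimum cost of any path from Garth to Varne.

$8

Running Dijkstra from Garth:
Garth: 0
Ulver: 3  (via Garth)
Tarn: 4  (via Ulver)
Kelso: 5  (via Garth)
Eskin: 6  (via Tarn)
Varne: 8  (via Eskin)
Shortest route: Garth → Ulver → Tarn → Eskin → Varne = $8.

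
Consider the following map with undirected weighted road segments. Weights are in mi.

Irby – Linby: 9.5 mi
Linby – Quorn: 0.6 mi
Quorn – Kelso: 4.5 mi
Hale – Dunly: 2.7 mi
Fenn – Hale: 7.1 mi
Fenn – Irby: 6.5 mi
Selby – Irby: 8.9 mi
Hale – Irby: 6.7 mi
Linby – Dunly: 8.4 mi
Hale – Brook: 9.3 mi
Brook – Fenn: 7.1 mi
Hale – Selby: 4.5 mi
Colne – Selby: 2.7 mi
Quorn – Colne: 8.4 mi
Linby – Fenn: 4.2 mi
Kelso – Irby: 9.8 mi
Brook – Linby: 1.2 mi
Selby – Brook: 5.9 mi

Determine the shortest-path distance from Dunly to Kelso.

13.5 mi

Running Dijkstra from Dunly:
Dunly: 0
Hale: 2.7  (via Dunly)
Selby: 7.2  (via Hale)
Linby: 8.4  (via Dunly)
Quorn: 9  (via Linby)
Irby: 9.4  (via Hale)
Brook: 9.6  (via Linby)
Fenn: 9.8  (via Hale)
Colne: 9.9  (via Selby)
Kelso: 13.5  (via Quorn)
Shortest route: Dunly–Linby–Quorn–Kelso = 13.5 mi.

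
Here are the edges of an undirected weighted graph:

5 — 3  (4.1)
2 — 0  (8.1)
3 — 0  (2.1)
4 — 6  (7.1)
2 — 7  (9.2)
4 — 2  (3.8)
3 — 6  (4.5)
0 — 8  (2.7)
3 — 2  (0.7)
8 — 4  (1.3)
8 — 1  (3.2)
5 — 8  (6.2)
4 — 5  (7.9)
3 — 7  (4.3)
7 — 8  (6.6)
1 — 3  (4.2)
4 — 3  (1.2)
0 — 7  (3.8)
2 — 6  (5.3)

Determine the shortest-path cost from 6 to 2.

5.2

Shortest distances from 6:
6: 0
3: 4.5  (via 6)
2: 5.2  (via 3)
Shortest route: 6–3–2 = 5.2.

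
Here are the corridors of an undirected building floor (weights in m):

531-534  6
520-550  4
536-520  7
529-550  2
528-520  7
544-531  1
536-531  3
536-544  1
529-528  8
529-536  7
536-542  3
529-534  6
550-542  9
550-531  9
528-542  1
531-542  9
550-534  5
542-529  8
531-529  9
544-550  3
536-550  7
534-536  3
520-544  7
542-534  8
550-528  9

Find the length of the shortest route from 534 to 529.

6 m

Running Dijkstra from 534:
534: 0
536: 3  (via 534)
544: 4  (via 536)
550: 5  (via 534)
531: 5  (via 544)
542: 6  (via 536)
529: 6  (via 534)
Shortest route: 534–529 = 6 m.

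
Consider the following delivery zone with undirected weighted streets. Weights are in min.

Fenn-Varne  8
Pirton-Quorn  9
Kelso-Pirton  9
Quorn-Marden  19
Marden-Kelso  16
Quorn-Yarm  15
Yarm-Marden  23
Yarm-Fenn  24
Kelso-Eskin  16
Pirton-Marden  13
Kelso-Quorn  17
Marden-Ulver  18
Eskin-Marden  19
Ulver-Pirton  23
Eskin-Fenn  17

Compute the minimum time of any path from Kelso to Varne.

Candidate routes:
Kelso → Eskin → Fenn → Varne: 16+17+8 = 41
Kelso → Marden → Eskin → Fenn → Varne: 16+19+17+8 = 60
Cheapest is Kelso → Eskin → Fenn → Varne at 41 min.

41 min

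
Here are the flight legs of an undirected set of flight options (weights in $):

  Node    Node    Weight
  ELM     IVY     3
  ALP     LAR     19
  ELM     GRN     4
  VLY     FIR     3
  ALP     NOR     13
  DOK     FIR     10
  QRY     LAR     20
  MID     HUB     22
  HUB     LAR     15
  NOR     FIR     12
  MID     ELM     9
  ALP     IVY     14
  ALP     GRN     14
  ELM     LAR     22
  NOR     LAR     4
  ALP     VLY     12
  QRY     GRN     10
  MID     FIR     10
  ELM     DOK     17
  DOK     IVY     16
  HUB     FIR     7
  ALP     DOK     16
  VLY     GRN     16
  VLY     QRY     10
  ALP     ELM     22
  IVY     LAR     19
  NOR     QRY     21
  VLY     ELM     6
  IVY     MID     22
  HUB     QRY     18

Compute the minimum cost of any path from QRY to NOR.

$21

Enumerating some paths:
QRY–LAR–NOR: 20+4 = 24
QRY–NOR: 21 = 21
Cheapest is QRY–NOR at $21.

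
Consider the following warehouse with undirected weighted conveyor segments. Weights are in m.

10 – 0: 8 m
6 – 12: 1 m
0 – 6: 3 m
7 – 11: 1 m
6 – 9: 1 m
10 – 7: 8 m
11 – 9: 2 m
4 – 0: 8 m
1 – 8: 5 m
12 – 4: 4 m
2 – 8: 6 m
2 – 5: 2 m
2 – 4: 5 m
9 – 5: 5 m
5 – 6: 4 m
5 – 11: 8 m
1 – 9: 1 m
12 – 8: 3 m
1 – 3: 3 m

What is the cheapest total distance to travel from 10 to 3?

15 m

Shortest distances from 10:
10: 0
0: 8  (via 10)
7: 8  (via 10)
11: 9  (via 7)
6: 11  (via 0)
9: 11  (via 11)
1: 12  (via 9)
12: 12  (via 6)
3: 15  (via 1)
Shortest route: 10 → 7 → 11 → 9 → 1 → 3 = 15 m.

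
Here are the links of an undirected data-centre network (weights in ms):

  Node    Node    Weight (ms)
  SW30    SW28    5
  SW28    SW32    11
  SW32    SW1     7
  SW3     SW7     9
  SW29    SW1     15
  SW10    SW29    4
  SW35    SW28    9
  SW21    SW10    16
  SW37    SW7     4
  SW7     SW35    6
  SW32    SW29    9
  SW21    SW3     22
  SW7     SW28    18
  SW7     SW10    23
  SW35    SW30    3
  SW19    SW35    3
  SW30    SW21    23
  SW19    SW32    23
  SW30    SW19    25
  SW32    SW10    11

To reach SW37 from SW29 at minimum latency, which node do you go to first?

SW10

Candidate routes:
SW29–SW10–SW7–SW37: 4+23+4 = 31
SW29–SW32–SW28–SW30–SW35–SW7–SW37: 9+11+5+3+6+4 = 38
Cheapest is SW29–SW10–SW7–SW37 at 31 ms.
So from SW29 the first move is to SW10.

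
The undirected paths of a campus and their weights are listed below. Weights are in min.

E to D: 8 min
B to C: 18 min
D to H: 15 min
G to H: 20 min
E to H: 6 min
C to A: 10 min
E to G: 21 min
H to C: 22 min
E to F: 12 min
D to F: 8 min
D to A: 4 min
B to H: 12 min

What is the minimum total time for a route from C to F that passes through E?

34 min

Shortest C→E: C–A–D–E = 22
Best E to F: E–F costing 12
Total via E: 22 + 12 = 34 min.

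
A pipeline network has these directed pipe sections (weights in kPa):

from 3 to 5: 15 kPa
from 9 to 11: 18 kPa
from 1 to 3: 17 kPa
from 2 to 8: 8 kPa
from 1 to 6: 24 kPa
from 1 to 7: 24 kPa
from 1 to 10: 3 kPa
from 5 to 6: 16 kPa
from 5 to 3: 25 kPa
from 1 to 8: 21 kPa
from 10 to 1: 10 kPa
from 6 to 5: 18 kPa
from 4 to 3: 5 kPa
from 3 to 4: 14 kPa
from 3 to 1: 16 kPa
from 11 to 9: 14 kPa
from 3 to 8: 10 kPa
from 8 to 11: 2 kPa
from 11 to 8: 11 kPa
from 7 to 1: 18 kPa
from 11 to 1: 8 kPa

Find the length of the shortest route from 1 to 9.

37 kPa

Shortest distances from 1:
1: 0
10: 3  (via 1)
3: 17  (via 1)
8: 21  (via 1)
11: 23  (via 8)
6: 24  (via 1)
7: 24  (via 1)
4: 31  (via 3)
5: 32  (via 3)
9: 37  (via 11)
Shortest route: 1 → 8 → 11 → 9 = 37 kPa.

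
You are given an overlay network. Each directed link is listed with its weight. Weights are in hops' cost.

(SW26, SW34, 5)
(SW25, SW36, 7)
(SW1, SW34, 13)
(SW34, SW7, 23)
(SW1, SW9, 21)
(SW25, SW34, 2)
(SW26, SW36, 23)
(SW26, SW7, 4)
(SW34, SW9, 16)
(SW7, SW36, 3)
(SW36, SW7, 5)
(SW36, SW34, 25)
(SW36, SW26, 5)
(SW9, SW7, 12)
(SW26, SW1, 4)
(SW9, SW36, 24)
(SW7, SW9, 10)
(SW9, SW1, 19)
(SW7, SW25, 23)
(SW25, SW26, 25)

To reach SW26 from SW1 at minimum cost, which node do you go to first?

SW9

Enumerating some paths:
SW1 - SW34 - SW7 - SW36 - SW26: 13+23+3+5 = 44
SW1 - SW34 - SW9 - SW7 - SW36 - SW26: 13+16+12+3+5 = 49
SW1 - SW9 - SW7 - SW36 - SW26: 21+12+3+5 = 41
Cheapest is SW1 - SW9 - SW7 - SW36 - SW26 at 41 hops' cost.
So from SW1 the first move is to SW9.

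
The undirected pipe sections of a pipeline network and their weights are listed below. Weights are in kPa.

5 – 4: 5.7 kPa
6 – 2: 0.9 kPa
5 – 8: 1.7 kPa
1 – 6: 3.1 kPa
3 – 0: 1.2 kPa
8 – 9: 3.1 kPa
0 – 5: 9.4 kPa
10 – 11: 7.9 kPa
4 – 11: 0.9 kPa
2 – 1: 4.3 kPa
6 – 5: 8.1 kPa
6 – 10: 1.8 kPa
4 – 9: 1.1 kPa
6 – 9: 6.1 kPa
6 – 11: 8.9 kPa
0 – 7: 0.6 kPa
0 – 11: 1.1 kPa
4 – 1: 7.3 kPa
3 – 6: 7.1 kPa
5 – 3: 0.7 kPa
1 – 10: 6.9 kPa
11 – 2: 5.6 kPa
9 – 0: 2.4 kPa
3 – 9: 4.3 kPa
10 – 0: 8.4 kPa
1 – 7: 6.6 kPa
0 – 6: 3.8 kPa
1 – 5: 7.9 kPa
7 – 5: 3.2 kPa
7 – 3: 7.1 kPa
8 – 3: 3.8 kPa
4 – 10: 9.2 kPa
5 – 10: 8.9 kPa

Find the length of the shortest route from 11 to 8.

4.7 kPa

Enumerating some paths:
11 → 0 → 9 → 8: 1.1+2.4+3.1 = 6.6
11 → 0 → 3 → 5 → 8: 1.1+1.2+0.7+1.7 = 4.7
11 → 0 → 3 → 8: 1.1+1.2+3.8 = 6.1
11 → 4 → 9 → 8: 0.9+1.1+3.1 = 5.1
Cheapest is 11 → 0 → 3 → 5 → 8 at 4.7 kPa.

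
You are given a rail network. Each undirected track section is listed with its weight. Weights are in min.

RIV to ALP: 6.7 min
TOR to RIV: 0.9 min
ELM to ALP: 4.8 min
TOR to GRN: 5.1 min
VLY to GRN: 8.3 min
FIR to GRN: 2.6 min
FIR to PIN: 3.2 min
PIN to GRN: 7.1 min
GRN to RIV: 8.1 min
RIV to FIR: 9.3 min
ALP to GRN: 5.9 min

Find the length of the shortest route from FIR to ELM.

Compare a few routes:
FIR → GRN → TOR → RIV → ALP → ELM: 2.6+5.1+0.9+6.7+4.8 = 20.1
FIR → GRN → ALP → ELM: 2.6+5.9+4.8 = 13.3
FIR → RIV → ALP → ELM: 9.3+6.7+4.8 = 20.8
FIR → PIN → GRN → ALP → ELM: 3.2+7.1+5.9+4.8 = 21
The minimum is 13.3 min via FIR → GRN → ALP → ELM.

13.3 min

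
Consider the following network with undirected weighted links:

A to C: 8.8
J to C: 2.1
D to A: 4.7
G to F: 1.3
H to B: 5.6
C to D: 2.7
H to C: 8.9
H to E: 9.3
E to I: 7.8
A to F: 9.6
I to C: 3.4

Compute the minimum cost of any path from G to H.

Enumerating some paths:
G–F–A–D–C–I–E–H: 1.3+9.6+4.7+2.7+3.4+7.8+9.3 = 38.8
G–F–A–C–I–E–H: 1.3+9.6+8.8+3.4+7.8+9.3 = 40.2
G–F–A–D–C–H: 1.3+9.6+4.7+2.7+8.9 = 27.2
G–F–A–C–H: 1.3+9.6+8.8+8.9 = 28.6
Cheapest is G–F–A–D–C–H at 27.2.

27.2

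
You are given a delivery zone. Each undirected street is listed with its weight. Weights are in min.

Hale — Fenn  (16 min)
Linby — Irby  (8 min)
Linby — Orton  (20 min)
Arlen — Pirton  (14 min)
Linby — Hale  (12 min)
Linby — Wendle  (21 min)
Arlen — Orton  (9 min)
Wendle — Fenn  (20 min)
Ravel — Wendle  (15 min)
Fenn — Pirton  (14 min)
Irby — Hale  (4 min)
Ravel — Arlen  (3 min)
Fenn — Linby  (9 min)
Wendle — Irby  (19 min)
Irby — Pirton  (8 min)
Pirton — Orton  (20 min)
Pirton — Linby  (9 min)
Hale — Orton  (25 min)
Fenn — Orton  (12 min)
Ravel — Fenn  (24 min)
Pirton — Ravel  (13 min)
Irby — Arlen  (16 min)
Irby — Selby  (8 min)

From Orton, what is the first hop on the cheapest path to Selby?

Arlen

Enumerating some paths:
Orton–Arlen–Irby–Selby: 9+16+8 = 33
Orton–Linby–Irby–Selby: 20+8+8 = 36
Orton–Hale–Irby–Selby: 25+4+8 = 37
Orton–Pirton–Irby–Selby: 20+8+8 = 36
Cheapest is Orton–Arlen–Irby–Selby at 33 min.
So from Orton the first move is to Arlen.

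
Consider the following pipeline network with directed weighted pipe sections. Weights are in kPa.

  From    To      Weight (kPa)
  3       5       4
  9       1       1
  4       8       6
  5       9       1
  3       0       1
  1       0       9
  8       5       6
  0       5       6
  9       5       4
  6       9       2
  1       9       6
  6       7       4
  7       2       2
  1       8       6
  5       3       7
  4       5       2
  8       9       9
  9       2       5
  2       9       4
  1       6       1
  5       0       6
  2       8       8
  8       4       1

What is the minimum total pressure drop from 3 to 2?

Compare a few routes:
3 - 5 - 9 - 2: 4+1+5 = 10
3 - 5 - 9 - 1 - 6 - 7 - 2: 4+1+1+1+4+2 = 13
The minimum is 10 kPa via 3 - 5 - 9 - 2.

10 kPa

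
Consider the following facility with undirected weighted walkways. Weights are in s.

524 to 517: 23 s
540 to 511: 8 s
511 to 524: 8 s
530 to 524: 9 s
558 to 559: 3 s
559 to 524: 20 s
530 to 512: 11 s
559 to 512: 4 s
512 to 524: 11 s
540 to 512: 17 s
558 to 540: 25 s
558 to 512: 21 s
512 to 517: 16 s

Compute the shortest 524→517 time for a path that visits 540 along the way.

Best 524 to 540: 524 → 511 → 540 costing 16
Shortest 540→517: 540 → 512 → 517 = 33
Total via 540: 16 + 33 = 49 s.

49 s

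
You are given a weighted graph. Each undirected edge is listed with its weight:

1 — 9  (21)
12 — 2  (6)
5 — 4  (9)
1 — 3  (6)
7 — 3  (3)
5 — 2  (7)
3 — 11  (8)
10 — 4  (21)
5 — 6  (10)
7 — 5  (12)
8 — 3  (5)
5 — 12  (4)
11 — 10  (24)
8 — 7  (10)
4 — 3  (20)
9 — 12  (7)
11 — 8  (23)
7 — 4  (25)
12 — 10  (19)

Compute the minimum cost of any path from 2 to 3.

22

Shortest distances from 2:
2: 0
12: 6  (via 2)
5: 7  (via 2)
9: 13  (via 12)
4: 16  (via 5)
6: 17  (via 5)
7: 19  (via 5)
3: 22  (via 7)
Shortest route: 2 → 5 → 7 → 3 = 22.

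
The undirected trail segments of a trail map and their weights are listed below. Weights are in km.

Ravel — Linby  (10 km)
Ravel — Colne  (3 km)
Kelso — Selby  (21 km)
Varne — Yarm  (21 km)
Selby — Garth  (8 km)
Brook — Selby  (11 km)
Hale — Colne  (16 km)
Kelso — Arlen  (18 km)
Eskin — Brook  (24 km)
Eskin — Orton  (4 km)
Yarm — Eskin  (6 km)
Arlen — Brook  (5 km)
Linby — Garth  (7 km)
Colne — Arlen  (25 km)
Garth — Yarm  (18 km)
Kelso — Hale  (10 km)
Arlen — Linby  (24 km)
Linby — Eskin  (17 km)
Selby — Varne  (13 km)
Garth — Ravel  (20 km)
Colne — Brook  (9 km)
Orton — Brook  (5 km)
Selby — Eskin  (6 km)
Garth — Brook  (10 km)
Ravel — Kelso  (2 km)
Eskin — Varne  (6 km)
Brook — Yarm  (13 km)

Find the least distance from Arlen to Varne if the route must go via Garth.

Best Arlen to Garth: Arlen → Brook → Garth costing 15
Best Garth to Varne: Garth → Selby → Eskin → Varne costing 20
Total via Garth: 15 + 20 = 35 km.

35 km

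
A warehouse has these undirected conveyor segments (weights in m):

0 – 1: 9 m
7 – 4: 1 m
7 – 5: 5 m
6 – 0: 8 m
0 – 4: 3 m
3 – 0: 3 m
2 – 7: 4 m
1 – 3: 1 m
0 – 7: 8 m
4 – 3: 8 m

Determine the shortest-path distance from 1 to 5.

Enumerating some paths:
1 - 3 - 0 - 7 - 5: 1+3+8+5 = 17
1 - 3 - 0 - 4 - 7 - 5: 1+3+3+1+5 = 13
1 - 3 - 4 - 7 - 5: 1+8+1+5 = 15
The minimum is 13 m via 1 - 3 - 0 - 4 - 7 - 5.

13 m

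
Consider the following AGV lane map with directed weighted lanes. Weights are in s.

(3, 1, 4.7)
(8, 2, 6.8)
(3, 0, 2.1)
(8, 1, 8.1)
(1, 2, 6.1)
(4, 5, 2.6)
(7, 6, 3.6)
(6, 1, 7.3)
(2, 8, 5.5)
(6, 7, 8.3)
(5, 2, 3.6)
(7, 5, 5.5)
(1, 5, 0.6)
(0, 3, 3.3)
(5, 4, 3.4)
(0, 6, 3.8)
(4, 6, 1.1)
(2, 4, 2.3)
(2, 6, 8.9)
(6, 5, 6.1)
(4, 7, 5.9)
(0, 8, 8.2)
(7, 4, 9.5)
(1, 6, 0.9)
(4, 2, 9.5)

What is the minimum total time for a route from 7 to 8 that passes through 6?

18.8 s

Best 7 to 6: 7 → 6 costing 3.6
Shortest 6→8: 6 → 5 → 2 → 8 = 15.2
Total via 6: 3.6 + 15.2 = 18.8 s.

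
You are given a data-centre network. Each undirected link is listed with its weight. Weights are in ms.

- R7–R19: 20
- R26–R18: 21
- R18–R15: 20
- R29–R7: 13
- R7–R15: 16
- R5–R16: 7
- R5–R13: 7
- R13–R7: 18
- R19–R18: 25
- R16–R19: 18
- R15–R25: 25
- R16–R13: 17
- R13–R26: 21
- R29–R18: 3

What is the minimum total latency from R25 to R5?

66 ms

Running Dijkstra from R25:
R25: 0
R15: 25  (via R25)
R7: 41  (via R15)
R18: 45  (via R15)
R29: 48  (via R18)
R13: 59  (via R7)
R19: 61  (via R7)
R5: 66  (via R13)
Shortest route: R25 → R15 → R7 → R13 → R5 = 66 ms.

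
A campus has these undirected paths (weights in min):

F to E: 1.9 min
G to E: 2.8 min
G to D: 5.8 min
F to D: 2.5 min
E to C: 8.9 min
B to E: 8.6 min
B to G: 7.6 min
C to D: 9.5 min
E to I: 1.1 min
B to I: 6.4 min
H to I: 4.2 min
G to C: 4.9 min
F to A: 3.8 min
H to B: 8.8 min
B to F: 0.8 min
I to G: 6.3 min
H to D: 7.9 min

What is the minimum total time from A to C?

Candidate routes:
A - F - D - G - C: 3.8+2.5+5.8+4.9 = 17
A - F - D - C: 3.8+2.5+9.5 = 15.8
A - F - E - C: 3.8+1.9+8.9 = 14.6
A - F - E - G - C: 3.8+1.9+2.8+4.9 = 13.4
Cheapest is A - F - E - G - C at 13.4 min.

13.4 min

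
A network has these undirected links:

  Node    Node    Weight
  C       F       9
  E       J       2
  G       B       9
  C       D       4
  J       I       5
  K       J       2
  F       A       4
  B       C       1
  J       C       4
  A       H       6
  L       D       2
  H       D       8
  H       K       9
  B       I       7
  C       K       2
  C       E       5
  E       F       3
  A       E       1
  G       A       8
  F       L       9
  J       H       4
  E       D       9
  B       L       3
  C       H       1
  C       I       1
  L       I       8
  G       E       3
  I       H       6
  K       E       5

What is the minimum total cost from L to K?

Candidate routes:
L–B–C–J–K: 3+1+4+2 = 10
L–B–C–K: 3+1+2 = 6
L–D–C–K: 2+4+2 = 8
Cheapest is L–B–C–K at 6.

6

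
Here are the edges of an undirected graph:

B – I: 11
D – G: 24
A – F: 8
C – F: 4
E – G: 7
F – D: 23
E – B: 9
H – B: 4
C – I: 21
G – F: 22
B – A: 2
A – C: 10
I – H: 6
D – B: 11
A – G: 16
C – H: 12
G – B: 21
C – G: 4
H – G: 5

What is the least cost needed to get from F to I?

Candidate routes:
F → A → B → H → I: 8+2+4+6 = 20
F → C → G → H → I: 4+4+5+6 = 19
The minimum is 19 via F → C → G → H → I.

19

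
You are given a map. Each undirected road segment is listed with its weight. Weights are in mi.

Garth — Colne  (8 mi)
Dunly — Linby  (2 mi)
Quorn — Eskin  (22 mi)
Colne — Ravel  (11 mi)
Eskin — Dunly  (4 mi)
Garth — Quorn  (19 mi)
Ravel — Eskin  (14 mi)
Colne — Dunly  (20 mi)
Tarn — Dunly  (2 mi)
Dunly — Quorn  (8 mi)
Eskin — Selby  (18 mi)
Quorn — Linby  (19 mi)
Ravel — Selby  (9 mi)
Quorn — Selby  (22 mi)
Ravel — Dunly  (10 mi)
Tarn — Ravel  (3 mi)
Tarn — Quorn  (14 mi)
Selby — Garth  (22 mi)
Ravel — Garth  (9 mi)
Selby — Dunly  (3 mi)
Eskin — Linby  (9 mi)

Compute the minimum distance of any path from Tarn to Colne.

14 mi

Compare a few routes:
Tarn → Ravel → Garth → Colne: 3+9+8 = 20
Tarn → Ravel → Colne: 3+11 = 14
The minimum is 14 mi via Tarn → Ravel → Colne.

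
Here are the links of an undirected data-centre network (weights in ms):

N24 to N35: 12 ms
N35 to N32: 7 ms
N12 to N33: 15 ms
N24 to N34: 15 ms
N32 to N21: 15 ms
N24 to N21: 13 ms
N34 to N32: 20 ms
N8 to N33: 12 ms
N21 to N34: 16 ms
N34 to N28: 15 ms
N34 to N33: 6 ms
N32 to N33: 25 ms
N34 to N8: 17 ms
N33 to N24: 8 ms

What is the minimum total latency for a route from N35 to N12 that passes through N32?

Best N35 to N32: N35–N32 costing 7
Best N32 to N12: N32–N33–N12 costing 40
Total via N32: 7 + 40 = 47 ms.

47 ms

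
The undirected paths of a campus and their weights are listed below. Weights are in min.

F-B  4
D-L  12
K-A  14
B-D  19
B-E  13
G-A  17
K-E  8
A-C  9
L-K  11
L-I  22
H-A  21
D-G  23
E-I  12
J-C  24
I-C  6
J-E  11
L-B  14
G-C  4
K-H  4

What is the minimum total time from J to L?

Compare a few routes:
J–E–B–L: 11+13+14 = 38
J–C–I–L: 24+6+22 = 52
J–E–K–L: 11+8+11 = 30
J–E–I–L: 11+12+22 = 45
Cheapest is J–E–K–L at 30 min.

30 min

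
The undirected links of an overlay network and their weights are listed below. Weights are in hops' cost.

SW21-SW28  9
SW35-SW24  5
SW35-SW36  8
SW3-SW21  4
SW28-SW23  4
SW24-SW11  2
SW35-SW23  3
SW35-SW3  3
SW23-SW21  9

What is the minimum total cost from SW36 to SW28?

15 hops' cost

Enumerating some paths:
SW36–SW35–SW3–SW21–SW28: 8+3+4+9 = 24
SW36–SW35–SW23–SW28: 8+3+4 = 15
Cheapest is SW36–SW35–SW23–SW28 at 15 hops' cost.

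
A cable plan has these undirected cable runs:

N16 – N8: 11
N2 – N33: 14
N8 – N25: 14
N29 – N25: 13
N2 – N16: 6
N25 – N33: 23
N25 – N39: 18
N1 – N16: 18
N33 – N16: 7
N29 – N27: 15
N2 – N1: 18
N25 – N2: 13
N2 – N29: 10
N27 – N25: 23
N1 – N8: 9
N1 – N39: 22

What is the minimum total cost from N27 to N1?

Running Dijkstra from N27:
N27: 0
N29: 15  (via N27)
N25: 23  (via N27)
N2: 25  (via N29)
N16: 31  (via N2)
N8: 37  (via N25)
N33: 38  (via N16)
N39: 41  (via N25)
N1: 43  (via N2)
Shortest route: N27 → N29 → N2 → N1 = 43.

43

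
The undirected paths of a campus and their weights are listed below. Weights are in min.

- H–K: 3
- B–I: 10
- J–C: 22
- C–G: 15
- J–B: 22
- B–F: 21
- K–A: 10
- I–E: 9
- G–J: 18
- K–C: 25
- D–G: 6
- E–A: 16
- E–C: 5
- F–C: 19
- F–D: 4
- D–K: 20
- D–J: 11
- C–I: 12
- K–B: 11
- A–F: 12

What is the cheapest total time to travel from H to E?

29 min

Enumerating some paths:
H → K → A → E: 3+10+16 = 29
H → K → B → I → C → E: 3+11+10+12+5 = 41
H → K → C → E: 3+25+5 = 33
H → K → B → I → E: 3+11+10+9 = 33
The minimum is 29 min via H → K → A → E.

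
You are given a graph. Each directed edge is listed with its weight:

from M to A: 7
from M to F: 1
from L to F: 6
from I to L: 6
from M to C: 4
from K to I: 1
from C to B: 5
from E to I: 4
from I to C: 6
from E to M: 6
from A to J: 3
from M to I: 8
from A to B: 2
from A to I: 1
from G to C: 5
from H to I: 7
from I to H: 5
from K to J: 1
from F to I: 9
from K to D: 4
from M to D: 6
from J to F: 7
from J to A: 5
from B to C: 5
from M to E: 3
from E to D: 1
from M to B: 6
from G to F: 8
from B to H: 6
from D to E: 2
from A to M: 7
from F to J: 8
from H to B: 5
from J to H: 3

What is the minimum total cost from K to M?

12

Enumerating some paths:
K → D → E → M: 4+2+6 = 12
K → J → A → M: 1+5+7 = 13
The minimum is 12 via K → D → E → M.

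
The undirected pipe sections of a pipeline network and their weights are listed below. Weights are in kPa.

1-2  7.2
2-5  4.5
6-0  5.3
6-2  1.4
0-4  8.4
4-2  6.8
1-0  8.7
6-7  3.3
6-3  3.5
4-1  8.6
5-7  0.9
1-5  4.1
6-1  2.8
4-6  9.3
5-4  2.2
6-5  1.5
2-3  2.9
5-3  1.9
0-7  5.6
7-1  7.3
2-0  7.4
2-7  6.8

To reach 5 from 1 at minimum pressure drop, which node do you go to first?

5

Compare a few routes:
1–6–5: 2.8+1.5 = 4.3
1–6–7–5: 2.8+3.3+0.9 = 7
1–5: 4.1 = 4.1
Cheapest is 1–5 at 4.1 kPa.
So from 1 the first move is to 5.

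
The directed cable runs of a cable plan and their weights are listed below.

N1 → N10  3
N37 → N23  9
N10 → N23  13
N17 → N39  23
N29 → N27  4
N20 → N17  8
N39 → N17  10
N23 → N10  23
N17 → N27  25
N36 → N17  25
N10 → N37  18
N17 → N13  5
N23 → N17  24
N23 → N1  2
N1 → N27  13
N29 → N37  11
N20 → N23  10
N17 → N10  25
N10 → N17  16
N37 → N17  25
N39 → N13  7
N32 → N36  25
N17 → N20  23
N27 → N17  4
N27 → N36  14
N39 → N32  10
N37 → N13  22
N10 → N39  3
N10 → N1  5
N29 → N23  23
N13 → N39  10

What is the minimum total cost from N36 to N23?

58

Candidate routes:
N36 → N17 → N10 → N23: 25+25+13 = 63
N36 → N17 → N20 → N23: 25+23+10 = 58
The minimum is 58 via N36 → N17 → N20 → N23.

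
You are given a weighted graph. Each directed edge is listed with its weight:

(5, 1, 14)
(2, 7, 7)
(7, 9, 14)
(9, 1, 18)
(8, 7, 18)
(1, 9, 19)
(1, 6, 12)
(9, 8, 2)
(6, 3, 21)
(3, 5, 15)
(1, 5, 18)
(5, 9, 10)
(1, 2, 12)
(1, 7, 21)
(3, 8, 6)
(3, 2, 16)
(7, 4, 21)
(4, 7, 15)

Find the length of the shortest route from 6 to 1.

Enumerating some paths:
6–3–5–9–1: 21+15+10+18 = 64
6–3–8–7–9–1: 21+6+18+14+18 = 77
6–3–5–1: 21+15+14 = 50
6–3–2–7–9–1: 21+16+7+14+18 = 76
The minimum is 50 via 6–3–5–1.

50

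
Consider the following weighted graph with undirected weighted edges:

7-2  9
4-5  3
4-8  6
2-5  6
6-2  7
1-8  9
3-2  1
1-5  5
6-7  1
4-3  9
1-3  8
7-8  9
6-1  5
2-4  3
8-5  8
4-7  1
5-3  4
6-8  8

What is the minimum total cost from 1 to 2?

9

Shortest distances from 1:
1: 0
5: 5  (via 1)
6: 5  (via 1)
7: 6  (via 6)
4: 7  (via 7)
3: 8  (via 1)
2: 9  (via 3)
Shortest route: 1 → 3 → 2 = 9.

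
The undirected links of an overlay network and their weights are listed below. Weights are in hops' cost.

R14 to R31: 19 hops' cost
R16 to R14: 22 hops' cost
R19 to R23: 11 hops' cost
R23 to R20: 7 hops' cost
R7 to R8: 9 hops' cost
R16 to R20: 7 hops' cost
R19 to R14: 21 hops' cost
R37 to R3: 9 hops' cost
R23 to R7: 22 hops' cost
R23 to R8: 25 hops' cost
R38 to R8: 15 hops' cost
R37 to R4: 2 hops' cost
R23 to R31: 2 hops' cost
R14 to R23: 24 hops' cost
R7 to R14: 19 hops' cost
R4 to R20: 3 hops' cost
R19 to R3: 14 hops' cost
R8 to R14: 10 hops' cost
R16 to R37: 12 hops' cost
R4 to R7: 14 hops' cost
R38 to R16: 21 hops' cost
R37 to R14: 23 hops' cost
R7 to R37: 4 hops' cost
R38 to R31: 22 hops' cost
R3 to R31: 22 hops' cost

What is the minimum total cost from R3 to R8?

Settle nodes by increasing distance from R3:
R3: 0
R37: 9  (via R3)
R4: 11  (via R37)
R7: 13  (via R37)
R19: 14  (via R3)
R20: 14  (via R4)
R16: 21  (via R37)
R23: 21  (via R20)
R8: 22  (via R7)
Shortest route: R3–R37–R7–R8 = 22 hops' cost.

22 hops' cost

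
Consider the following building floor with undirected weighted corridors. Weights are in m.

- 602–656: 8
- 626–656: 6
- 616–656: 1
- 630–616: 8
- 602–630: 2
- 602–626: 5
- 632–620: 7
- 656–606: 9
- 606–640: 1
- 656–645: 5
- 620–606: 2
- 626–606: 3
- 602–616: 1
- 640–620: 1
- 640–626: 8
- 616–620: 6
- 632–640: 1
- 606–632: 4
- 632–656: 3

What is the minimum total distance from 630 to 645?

9 m

Running Dijkstra from 630:
630: 0
602: 2  (via 630)
616: 3  (via 602)
656: 4  (via 616)
632: 7  (via 656)
626: 7  (via 602)
640: 8  (via 632)
606: 9  (via 640)
645: 9  (via 656)
Shortest route: 630 → 602 → 616 → 656 → 645 = 9 m.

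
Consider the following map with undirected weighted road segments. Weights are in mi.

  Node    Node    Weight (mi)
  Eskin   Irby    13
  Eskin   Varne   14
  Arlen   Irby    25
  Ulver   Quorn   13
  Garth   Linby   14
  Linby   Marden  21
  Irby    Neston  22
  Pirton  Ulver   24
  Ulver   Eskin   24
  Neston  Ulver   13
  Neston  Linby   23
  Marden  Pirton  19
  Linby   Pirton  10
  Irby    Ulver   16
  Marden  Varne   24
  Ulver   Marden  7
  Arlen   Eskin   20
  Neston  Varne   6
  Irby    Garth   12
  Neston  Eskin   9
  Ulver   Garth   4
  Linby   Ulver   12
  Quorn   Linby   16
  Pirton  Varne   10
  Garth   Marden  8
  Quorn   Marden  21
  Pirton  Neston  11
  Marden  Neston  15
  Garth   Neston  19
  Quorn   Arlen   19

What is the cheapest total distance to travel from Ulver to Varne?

Running Dijkstra from Ulver:
Ulver: 0
Garth: 4  (via Ulver)
Marden: 7  (via Ulver)
Linby: 12  (via Ulver)
Quorn: 13  (via Ulver)
Neston: 13  (via Ulver)
Irby: 16  (via Ulver)
Varne: 19  (via Neston)
Shortest route: Ulver–Neston–Varne = 19 mi.

19 mi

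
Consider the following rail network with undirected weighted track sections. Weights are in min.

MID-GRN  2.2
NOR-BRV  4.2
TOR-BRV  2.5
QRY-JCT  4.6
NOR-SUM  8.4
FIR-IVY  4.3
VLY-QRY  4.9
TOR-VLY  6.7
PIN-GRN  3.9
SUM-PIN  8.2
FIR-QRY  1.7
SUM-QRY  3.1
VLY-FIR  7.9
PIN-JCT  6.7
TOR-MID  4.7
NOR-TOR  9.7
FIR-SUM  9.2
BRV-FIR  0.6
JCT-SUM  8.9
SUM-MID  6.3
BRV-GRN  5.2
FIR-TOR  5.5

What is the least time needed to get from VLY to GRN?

Settle nodes by increasing distance from VLY:
VLY: 0
QRY: 4.9  (via VLY)
FIR: 6.6  (via QRY)
TOR: 6.7  (via VLY)
BRV: 7.2  (via FIR)
SUM: 8  (via QRY)
JCT: 9.5  (via QRY)
IVY: 10.9  (via FIR)
MID: 11.4  (via TOR)
NOR: 11.4  (via BRV)
GRN: 12.4  (via BRV)
Shortest route: VLY → QRY → FIR → BRV → GRN = 12.4 min.

12.4 min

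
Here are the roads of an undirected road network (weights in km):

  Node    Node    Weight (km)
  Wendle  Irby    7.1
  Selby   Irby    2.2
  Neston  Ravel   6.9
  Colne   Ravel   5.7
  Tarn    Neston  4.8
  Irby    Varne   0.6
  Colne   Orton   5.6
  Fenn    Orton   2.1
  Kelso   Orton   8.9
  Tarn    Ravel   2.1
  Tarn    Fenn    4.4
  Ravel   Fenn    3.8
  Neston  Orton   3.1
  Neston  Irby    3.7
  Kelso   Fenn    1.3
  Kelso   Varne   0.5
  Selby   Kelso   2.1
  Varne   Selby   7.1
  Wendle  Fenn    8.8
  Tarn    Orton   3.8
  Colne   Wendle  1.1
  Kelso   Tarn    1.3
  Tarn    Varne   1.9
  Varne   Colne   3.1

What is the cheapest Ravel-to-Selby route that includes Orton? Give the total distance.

Shortest Ravel→Orton: Ravel–Tarn–Orton = 5.9
Best Orton to Selby: Orton–Fenn–Kelso–Selby costing 5.5
Total via Orton: 5.9 + 5.5 = 11.4 km.

11.4 km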